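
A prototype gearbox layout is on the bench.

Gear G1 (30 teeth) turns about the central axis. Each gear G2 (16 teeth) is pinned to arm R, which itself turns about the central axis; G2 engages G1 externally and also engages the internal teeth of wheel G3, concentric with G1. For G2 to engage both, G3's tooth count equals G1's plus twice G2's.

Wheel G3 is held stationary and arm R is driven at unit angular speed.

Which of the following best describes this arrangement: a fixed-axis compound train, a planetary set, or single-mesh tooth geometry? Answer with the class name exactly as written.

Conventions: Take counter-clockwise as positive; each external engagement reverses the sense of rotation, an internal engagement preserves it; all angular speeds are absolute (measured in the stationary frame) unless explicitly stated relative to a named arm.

planetary set

topology: planetary set — G1 30T / G2 16T / G3 62T, arm = carrier (Willis)
classification: planetary set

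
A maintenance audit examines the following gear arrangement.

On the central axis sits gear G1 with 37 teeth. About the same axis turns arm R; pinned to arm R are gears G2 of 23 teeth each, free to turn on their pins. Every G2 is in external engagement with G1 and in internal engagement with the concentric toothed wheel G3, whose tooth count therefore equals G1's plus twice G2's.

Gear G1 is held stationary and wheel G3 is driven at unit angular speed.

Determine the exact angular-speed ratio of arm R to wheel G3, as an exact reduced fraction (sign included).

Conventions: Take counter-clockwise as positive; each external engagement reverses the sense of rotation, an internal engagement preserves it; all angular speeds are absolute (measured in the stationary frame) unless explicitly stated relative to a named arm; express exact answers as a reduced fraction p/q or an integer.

planetary set (37T centre, 23T on arm, 83T internal) — Willis relation
ring teeth: 37 + 2·23 = 83
37(ω_sun−ω_arm) = −83(ω_ring−ω_arm),  ω_sun = 0, ω_ring = 1
37(0−ω_arm) = −83(1−ω_arm)  ⇒  120·ω_arm = 83  ⇒  ω_arm = 83/120
ω_out/ω_in = 83/120

83/120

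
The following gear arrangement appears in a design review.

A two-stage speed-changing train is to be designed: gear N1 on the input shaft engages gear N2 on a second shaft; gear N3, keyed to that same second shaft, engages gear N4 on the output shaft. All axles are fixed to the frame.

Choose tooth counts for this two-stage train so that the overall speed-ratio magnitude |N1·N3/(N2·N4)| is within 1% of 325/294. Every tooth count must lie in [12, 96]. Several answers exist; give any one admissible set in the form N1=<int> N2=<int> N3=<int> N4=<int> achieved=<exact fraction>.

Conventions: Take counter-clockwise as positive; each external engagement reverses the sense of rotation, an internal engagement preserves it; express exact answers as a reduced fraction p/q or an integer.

N1=13 N2=14 N3=25 N4=21 achieved=325/294

class = fixed-axis compound train [2-stage, 325/294 wanted]
target = 325/294 in lowest terms: an exact hit needs N1·N3 = k·325 and N2·N4 = k·294 for one integer k, every count in [12, 96]; additionally prefer no 1:1 stage (N1 ≠ N2, N3 ≠ N4)
k = 1: N1·N3 = 325 = 13·25, N2·N4 = 294 = 14·21
achieved = 13·25/(14·21) = 325/294; |achieved − target| = 0 ≤ 13/1176 ✓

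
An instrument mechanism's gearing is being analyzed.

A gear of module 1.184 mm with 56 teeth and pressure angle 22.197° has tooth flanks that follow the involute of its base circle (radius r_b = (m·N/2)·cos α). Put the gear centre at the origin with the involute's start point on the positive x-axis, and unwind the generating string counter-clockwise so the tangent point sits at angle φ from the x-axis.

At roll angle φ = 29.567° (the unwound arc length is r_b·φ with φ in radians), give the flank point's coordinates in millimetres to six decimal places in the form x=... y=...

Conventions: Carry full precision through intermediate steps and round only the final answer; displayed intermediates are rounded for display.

x=34.514060 y=1.368965

topology: single-mesh involute geometry — m = 1.184, N = 56
pitch radius r_p = m·N/2 = 1.184·56/2 = 33.152000
base radius r_b = r_p·cos α = 33.152000·cos 22.197° = 30.695117
roll angle φ = 29.567° = 0.51604150 rad
x = r_b·(cos φ + φ·sin φ) = 34.514060
y = r_b·(sin φ − φ·cos φ) = 1.368965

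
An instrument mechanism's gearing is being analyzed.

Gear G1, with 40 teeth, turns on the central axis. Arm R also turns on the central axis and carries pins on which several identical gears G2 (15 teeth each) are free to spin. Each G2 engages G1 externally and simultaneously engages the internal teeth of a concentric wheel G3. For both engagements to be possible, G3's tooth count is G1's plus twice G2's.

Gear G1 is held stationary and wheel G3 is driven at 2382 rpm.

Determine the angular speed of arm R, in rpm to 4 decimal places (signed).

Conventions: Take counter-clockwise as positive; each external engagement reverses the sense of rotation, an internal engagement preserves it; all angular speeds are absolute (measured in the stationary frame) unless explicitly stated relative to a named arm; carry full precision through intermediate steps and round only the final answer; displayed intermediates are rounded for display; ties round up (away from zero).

topology: planetary set — G1 40T / G2 15T / G3 70T, arm = carrier (Willis)
normalise by the input: solve with ω_ring = 1, then scale by 2382 rpm
ring teeth: 40 + 2·15 = 70
40(ω_sun−ω_arm) = −70(ω_ring−ω_arm),  ω_sun = 0, ω_ring = 1
40(0−ω_arm) = −70(1−ω_arm)  ⇒  110·ω_arm = 70  ⇒  ω_arm = 7/11
scale: ω_arm = 7/11 × 2382 rpm = +1515.8182 rpm

+1515.8182 rpm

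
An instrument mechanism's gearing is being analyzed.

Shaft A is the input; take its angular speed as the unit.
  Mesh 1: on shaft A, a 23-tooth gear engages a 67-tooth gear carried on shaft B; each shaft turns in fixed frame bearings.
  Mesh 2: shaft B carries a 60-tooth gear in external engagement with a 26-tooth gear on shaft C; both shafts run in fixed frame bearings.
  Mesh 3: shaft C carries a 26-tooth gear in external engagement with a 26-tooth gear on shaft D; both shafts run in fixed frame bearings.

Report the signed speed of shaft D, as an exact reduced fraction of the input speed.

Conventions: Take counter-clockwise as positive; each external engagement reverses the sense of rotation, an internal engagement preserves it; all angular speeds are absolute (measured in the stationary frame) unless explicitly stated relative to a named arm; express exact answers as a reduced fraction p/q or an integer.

-690/871

3-mesh fixed-axis compound train (all bearings frame-fixed)
mesh 1 [23T→67T]: |ω|/ω_in = 1×23/67 = 23/67, sense flips to −
mesh 2 [60T→26T]: |ω|/ω_in = (23/67)×60/26 = 690/871, sense flips to +
mesh 3 [26T→26T]: |ω|/ω_in = (690/871)×26/26 = 690/871, sense flips to −
signed output speed (× input speed) = -690/871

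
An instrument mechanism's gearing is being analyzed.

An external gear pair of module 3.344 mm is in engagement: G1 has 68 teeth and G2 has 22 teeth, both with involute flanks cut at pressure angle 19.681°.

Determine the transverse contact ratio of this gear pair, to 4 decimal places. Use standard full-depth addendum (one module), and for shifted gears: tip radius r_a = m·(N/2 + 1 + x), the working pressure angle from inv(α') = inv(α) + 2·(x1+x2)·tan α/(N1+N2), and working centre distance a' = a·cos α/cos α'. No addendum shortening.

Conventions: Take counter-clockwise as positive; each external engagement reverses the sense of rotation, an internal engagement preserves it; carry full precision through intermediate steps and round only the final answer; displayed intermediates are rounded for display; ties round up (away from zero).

1.7076

single-mesh involute tooth geometry (68T engaging 22T at module 3.344)
base radii: r_b1 = 107.054139, r_b2 = 34.635163
tip radii: r_a1 = 117.040000, r_a2 = 40.128000
no profile shift: α' = α, a' = a
action lengths: √(r_a1²−r_b1²) = 47.305105, √(r_a2²−r_b2²) = 20.264795
base pitch p_b = π·m·cos α = 9.891779
CR = (47.305105 + 20.264795 − 150.480000·sin 19.68100°)/9.891779 = 1.707558
contact ratio ≈ 1.7076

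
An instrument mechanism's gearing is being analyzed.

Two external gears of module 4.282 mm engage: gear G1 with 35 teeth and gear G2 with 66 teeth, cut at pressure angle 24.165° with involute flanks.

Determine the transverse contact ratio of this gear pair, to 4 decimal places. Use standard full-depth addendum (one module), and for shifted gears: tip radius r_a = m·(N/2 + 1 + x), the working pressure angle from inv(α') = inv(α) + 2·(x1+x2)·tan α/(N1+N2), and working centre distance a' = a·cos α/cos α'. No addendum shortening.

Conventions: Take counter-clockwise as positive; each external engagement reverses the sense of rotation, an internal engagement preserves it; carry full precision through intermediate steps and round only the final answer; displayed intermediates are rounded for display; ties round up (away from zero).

class = single-mesh tooth geometry [involute pair 35T × 66T, m = 4.282]
base radii: r_b1 = 68.368472, r_b2 = 128.923405
tip radii: r_a1 = 79.217000, r_a2 = 145.588000
no profile shift: α' = α, a' = a
action lengths: √(r_a1²−r_b1²) = 40.013561, √(r_a2²−r_b2²) = 67.635947
base pitch p_b = π·m·cos α = 12.273479
CR = (40.013561 + 67.635947 − 216.241000·sin 24.16500°)/12.273479 = 1.558470
contact ratio ≈ 1.5585

1.5585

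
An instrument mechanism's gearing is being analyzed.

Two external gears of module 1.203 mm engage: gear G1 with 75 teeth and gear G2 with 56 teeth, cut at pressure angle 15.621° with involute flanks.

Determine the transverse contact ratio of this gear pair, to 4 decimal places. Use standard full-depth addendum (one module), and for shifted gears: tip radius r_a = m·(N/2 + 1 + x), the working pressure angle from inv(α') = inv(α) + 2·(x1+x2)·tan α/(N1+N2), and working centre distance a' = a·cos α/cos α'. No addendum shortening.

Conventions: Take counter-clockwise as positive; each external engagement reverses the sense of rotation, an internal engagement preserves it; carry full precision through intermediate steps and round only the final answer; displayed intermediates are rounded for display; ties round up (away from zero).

topology: single-mesh involute geometry — m = 1.203, 75T/56T pair
base radii: r_b1 = 43.446222, r_b2 = 32.439846
tip radii: r_a1 = 46.315500, r_a2 = 34.887000
no profile shift: α' = α, a' = a
action lengths: √(r_a1²−r_b1²) = 16.048406, √(r_a2²−r_b2²) = 12.835855
base pitch p_b = π·m·cos α = 3.639742
CR = (16.048406 + 12.835855 − 78.796500·sin 15.62100°)/3.639742 = 2.106332
contact ratio ≈ 2.1063

2.1063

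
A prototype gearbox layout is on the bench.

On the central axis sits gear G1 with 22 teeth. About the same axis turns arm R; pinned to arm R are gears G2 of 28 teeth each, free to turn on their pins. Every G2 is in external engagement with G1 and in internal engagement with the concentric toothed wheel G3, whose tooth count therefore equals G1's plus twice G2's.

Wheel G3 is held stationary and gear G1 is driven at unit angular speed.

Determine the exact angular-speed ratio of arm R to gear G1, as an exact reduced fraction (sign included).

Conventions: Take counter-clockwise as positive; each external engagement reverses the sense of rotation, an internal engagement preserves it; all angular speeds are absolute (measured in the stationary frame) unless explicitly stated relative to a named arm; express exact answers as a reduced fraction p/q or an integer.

class = planetary set [G3 = 22+2·28 = 78; Willis about the carrier]
ring teeth: 22 + 2·28 = 78
22(ω_sun−ω_arm) = −78(ω_ring−ω_arm),  ω_ring = 0, ω_sun = 1
22(1−ω_arm) = −78(0−ω_arm)  ⇒  100·ω_arm = 22  ⇒  ω_arm = 11/50
ω_out/ω_in = 11/50

11/50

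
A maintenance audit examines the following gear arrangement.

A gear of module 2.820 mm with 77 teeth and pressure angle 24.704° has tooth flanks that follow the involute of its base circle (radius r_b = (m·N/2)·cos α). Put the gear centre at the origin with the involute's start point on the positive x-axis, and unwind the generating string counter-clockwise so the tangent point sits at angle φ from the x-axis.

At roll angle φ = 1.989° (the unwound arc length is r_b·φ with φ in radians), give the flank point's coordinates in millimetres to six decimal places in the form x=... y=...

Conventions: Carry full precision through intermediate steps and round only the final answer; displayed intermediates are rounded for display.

topology: single-mesh involute geometry — m = 2.820, N = 77
pitch radius r_p = m·N/2 = 2.820·77/2 = 108.570000
base radius r_b = r_p·cos α = 108.570000·cos 24.704° = 98.633565
roll angle φ = 1.989° = 0.03471460 rad
x = r_b·(cos φ + φ·sin φ) = 98.692979
y = r_b·(sin φ − φ·cos φ) = 0.001375

x=98.692979 y=0.001375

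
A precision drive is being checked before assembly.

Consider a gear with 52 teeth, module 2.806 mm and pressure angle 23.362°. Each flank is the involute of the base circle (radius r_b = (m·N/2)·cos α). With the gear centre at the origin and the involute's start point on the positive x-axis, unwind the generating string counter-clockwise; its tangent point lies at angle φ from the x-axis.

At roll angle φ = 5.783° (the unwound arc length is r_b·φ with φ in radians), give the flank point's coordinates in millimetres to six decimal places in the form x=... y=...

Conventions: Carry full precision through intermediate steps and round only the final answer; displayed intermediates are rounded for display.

class = single-mesh tooth geometry [base-circle involute, m = 2.806, 52T]
pitch radius r_p = m·N/2 = 2.806·52/2 = 72.956000
base radius r_b = r_p·cos α = 72.956000·cos 23.362° = 66.974908
roll angle φ = 5.783° = 0.10093239 rad
x = r_b·(cos φ + φ·sin φ) = 67.315188
y = r_b·(sin φ − φ·cos φ) = 0.022932

x=67.315188 y=0.022932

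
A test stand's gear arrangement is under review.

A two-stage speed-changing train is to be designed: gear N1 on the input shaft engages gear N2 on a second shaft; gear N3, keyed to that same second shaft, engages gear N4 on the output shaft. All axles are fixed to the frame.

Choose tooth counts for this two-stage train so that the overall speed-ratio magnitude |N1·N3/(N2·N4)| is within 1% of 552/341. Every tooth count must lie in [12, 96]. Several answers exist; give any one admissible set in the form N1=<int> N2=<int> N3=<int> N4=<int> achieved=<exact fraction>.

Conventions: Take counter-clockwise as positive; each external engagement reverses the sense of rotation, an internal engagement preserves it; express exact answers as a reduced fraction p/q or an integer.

2-stage fixed-axis compound train for ratio 552/341
target = 552/341 in lowest terms: an exact hit needs N1·N3 = k·552 and N2·N4 = k·341 for one integer k, every count in [12, 96]; additionally prefer no 1:1 stage (N1 ≠ N2, N3 ≠ N4)
k = 1: no 1:1-free in-range split of k·552 and k·341 into factor pairs; take k = 2
k = 2: N1·N3 = 1104 = 12·92, N2·N4 = 682 = 22·31
achieved = 12·92/(22·31) = 552/341; |achieved − target| = 0 ≤ 138/8525 ✓

N1=12 N2=22 N3=92 N4=31 achieved=552/341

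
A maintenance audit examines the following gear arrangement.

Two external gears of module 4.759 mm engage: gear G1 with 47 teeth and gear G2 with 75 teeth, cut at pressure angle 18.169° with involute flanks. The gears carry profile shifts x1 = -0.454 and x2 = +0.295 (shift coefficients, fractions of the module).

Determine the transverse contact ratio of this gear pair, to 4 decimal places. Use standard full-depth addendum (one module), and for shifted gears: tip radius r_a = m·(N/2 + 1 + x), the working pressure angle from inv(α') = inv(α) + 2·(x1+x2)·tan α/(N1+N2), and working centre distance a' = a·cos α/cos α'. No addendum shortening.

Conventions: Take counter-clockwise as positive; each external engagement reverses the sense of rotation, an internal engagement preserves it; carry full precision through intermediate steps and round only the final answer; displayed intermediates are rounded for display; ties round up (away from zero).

class = single-mesh tooth geometry [involute pair 47T × 75T, m = 4.759]
base radii: r_b1 = 106.260433, r_b2 = 169.564521
tip radii: r_a1 = 114.434914, r_a2 = 184.625405
inv(α') = inv(18.169°) + 2·(-0.454+0.295)·tan α/(47+75) = 0.01021954  ⇒  α' = 17.70118°
a' = a·cos α / cos α' = 290.2990·cos 18.169°/cos 17.70118° = 289.532828
action lengths: √(r_a1²−r_b1²) = 42.474344, √(r_a2²−r_b2²) = 73.037069
base pitch p_b = π·m·cos α = 14.205404
CR = (42.474344 + 73.037069 − 289.532828·sin 17.70118°)/14.205404 = 1.934346
contact ratio ≈ 1.9343

1.9343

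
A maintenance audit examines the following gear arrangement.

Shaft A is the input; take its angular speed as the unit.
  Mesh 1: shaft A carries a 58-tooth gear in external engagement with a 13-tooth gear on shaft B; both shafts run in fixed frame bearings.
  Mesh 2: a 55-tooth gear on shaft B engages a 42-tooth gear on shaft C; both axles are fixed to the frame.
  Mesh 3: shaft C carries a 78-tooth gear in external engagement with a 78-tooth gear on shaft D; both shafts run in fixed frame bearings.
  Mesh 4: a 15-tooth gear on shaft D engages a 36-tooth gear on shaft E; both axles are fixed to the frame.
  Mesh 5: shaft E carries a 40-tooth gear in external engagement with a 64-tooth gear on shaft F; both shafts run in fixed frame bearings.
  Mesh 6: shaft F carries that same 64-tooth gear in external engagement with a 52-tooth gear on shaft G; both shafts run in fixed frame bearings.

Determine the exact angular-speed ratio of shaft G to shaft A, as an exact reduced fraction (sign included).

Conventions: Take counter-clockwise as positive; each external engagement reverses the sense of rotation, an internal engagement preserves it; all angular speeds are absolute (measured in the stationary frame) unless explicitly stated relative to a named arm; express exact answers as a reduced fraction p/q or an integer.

39875/21294

class = fixed-axis compound train [6 meshes; 6 ratios multiply, 6 sense flips]
mesh 1 [58T→13T]: running ratio 58/13, sense −
mesh 2 [55T→42T]: running ratio 1595/273, sense +
mesh 3 [78T→78T]: running ratio 1595/273, sense −
mesh 4 [15T→36T]: running ratio 7975/3276, sense +
mesh 5 [40T→64T]: running ratio 39875/26208, sense −
mesh 6 [64T→52T]: running ratio 39875/21294, sense +
ω_out/ω_in = 39875/21294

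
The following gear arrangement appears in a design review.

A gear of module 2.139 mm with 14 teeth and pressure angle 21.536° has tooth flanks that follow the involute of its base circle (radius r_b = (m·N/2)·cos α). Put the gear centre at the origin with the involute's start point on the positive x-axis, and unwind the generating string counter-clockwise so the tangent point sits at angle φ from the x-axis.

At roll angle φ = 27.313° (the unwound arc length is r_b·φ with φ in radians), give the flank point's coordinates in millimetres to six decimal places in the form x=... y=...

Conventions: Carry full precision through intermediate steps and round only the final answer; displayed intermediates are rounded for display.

class = single-mesh tooth geometry [base-circle involute, m = 2.139, 14T]
pitch radius r_p = m·N/2 = 2.139·14/2 = 14.973000
base radius r_b = r_p·cos α = 14.973000·cos 21.536° = 13.927692
roll angle φ = 27.313° = 0.47670178 rad
x = r_b·(cos φ + φ·sin φ) = 15.421413
y = r_b·(sin φ − φ·cos φ) = 0.491583

x=15.421413 y=0.491583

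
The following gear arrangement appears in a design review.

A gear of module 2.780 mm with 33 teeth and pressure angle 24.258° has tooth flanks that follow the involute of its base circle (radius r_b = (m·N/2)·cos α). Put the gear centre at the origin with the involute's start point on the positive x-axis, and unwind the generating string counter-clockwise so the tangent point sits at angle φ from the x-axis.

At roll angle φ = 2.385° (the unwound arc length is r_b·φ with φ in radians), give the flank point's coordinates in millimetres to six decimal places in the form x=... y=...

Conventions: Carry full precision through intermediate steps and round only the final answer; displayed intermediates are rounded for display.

x=41.856110 y=0.001005

recognized (one wheel, involute flank): single-mesh tooth geometry, m = 2.780, N = 33
pitch radius r_p = m·N/2 = 2.780·33/2 = 45.870000
base radius r_b = r_p·cos α = 45.870000·cos 24.258° = 41.819894
roll angle φ = 2.385° = 0.04162610 rad
x = r_b·(cos φ + φ·sin φ) = 41.856110
y = r_b·(sin φ − φ·cos φ) = 0.001005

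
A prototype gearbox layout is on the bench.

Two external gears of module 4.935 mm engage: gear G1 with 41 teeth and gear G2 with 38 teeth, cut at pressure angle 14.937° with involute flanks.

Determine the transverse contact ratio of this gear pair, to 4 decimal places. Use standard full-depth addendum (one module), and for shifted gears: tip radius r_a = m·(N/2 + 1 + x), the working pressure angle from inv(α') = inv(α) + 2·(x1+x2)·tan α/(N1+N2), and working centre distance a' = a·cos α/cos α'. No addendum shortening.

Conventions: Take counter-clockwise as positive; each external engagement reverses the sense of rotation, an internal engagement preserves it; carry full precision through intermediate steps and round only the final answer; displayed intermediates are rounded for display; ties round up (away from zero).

topology: single-mesh involute geometry — m = 4.935, 41T/38T pair
base radii: r_b1 = 97.749033, r_b2 = 90.596665
tip radii: r_a1 = 106.102500, r_a2 = 98.700000
no profile shift: α' = α, a' = a
action lengths: √(r_a1²−r_b1²) = 41.265810, √(r_a2²−r_b2²) = 39.165474
base pitch p_b = π·m·cos α = 14.979885
CR = (41.265810 + 39.165474 − 194.932500·sin 14.93700°)/14.979885 = 2.015109
contact ratio ≈ 2.0151

2.0151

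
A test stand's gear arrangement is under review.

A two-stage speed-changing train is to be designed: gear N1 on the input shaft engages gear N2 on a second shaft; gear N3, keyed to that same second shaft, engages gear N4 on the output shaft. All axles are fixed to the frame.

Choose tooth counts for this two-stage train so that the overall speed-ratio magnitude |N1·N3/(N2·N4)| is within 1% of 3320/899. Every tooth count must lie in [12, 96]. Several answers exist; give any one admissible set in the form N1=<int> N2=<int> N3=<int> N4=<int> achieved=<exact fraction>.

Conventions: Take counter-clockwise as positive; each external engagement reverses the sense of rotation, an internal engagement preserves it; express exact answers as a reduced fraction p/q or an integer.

design class (target 3320/899): fixed-axis compound train
target = 3320/899 in lowest terms: an exact hit needs N1·N3 = k·3320 and N2·N4 = k·899 for one integer k, every count in [12, 96]; additionally prefer no 1:1 stage (N1 ≠ N2, N3 ≠ N4)
k = 1: N1·N3 = 3320 = 40·83, N2·N4 = 899 = 29·31
achieved = 40·83/(29·31) = 3320/899; |achieved − target| = 0 ≤ 166/4495 ✓

N1=40 N2=29 N3=83 N4=31 achieved=3320/899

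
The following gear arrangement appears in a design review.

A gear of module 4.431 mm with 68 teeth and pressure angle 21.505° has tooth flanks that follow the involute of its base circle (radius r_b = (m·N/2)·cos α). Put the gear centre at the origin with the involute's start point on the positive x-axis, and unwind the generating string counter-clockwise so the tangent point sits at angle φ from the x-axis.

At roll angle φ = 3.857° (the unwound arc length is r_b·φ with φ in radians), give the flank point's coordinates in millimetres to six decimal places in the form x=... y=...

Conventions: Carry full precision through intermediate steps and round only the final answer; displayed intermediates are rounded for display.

recognized (one wheel, involute flank): single-mesh tooth geometry, m = 4.431, N = 68
pitch radius r_p = m·N/2 = 4.431·68/2 = 150.654000
base radius r_b = r_p·cos α = 150.654000·cos 21.505° = 140.166309
roll angle φ = 3.857° = 0.06731735 rad
x = r_b·(cos φ + φ·sin φ) = 140.483540
y = r_b·(sin φ − φ·cos φ) = 0.014246

x=140.483540 y=0.014246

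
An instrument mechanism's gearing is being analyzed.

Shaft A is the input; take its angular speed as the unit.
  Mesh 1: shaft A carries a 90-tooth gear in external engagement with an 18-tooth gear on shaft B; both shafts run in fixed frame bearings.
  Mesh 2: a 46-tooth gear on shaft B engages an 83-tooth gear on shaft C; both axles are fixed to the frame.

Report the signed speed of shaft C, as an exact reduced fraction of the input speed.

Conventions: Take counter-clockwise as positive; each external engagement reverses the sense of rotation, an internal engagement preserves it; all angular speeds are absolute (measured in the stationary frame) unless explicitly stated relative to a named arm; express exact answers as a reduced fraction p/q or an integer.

2-mesh fixed-axis compound train (all bearings frame-fixed)
mesh 1 [90T→18T]: |ω|/ω_in = 1×90/18 = 5, sense flips to −
mesh 2 [46T→83T]: |ω|/ω_in = 5×46/83 = 230/83, sense flips to +
signed output speed (× input speed) = 230/83

230/83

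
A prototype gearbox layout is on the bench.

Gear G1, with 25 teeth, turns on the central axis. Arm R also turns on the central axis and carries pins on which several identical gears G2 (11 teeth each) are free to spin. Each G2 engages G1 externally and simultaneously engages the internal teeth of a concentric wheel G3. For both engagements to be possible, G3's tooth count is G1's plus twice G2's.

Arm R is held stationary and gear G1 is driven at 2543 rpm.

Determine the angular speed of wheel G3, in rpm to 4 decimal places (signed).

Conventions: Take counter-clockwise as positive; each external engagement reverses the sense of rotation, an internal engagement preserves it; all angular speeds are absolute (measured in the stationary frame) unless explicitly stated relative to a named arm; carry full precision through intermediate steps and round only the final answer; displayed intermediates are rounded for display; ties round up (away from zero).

-1352.6596 rpm

class = planetary set [G3 = 25+2·11 = 47; Willis about the carrier]
normalise by the input: solve with ω_sun = 1, then scale by 2543 rpm
ring teeth: 25 + 2·11 = 47
25(ω_sun−ω_arm) = −47(ω_ring−ω_arm),  ω_arm = 0, ω_sun = 1
ω_ring = 0 − (25/47)(1−0) = -25/47
scale: ω_ring = -25/47 × 2543 rpm = -1352.6596 rpm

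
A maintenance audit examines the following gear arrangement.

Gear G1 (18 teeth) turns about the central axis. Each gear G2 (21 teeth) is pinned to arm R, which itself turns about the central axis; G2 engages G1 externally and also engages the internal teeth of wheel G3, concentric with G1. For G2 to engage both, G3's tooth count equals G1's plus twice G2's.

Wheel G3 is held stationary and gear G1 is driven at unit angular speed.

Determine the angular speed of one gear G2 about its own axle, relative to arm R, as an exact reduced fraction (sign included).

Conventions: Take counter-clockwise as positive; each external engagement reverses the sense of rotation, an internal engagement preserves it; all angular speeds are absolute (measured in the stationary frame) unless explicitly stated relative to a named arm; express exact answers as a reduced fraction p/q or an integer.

-60/91

recognized (axles ride arm R): planetary set, 18/21/60 teeth
ring teeth: 18 + 2·21 = 60
18(ω_sun−ω_arm) = −60(ω_ring−ω_arm),  ω_ring = 0, ω_sun = 1
18(1−ω_arm) = −60(0−ω_arm)  ⇒  78·ω_arm = 18  ⇒  ω_arm = 3/13
sun–planet mesh: 18·(1−3/13) = −21·(ω_p−ω_arm)  ⇒  ω_p−ω_arm = -60/91
exact speed ratio = -60/91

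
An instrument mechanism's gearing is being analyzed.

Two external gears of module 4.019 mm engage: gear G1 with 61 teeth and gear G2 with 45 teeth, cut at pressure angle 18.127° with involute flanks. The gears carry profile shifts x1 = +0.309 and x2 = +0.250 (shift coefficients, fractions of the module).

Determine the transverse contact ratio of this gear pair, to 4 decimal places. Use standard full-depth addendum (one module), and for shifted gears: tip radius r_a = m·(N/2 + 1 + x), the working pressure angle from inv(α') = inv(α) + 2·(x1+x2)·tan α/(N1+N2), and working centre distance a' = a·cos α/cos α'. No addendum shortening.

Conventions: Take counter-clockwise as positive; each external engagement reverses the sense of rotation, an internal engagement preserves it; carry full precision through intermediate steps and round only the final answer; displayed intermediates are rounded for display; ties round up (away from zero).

1.7752

class = single-mesh tooth geometry [involute pair 61T × 45T, m = 4.019]
base radii: r_b1 = 116.495784, r_b2 = 85.939513
tip radii: r_a1 = 127.840371, r_a2 = 95.451250
inv(α') = inv(18.127°) + 2·(+0.309+0.250)·tan α/(61+45) = 0.01444906  ⇒  α' = 19.80093°
a' = a·cos α / cos α' = 213.0070·cos 18.127°/cos 19.80093° = 215.156355
action lengths: √(r_a1²−r_b1²) = 52.648768, √(r_a2²−r_b2²) = 41.537227
base pitch p_b = π·m·cos α = 11.999420
CR = (52.648768 + 41.537227 − 215.156355·sin 19.80093°)/11.999420 = 1.775178
contact ratio ≈ 1.7752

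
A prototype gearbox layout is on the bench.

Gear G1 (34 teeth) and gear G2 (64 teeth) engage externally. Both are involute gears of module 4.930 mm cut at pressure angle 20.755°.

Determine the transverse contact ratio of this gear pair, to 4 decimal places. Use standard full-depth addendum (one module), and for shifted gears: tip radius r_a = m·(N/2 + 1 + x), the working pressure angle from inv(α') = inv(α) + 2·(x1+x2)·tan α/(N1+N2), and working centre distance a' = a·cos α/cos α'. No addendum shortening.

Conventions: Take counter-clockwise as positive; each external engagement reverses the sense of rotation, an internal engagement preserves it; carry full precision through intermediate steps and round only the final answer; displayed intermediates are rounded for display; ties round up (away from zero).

1.6996

recognized (one external pair, fixed centres): single-mesh tooth geometry, m = 4.930, N1 = 34, N2 = 64
base radii: r_b1 = 78.371090, r_b2 = 147.522053
tip radii: r_a1 = 88.740000, r_a2 = 162.690000
no profile shift: α' = α, a' = a
action lengths: √(r_a1²−r_b1²) = 41.626431, √(r_a2²−r_b2²) = 68.595044
base pitch p_b = π·m·cos α = 14.482944
CR = (41.626431 + 68.595044 − 241.570000·sin 20.75500°)/14.482944 = 1.699632
contact ratio ≈ 1.6996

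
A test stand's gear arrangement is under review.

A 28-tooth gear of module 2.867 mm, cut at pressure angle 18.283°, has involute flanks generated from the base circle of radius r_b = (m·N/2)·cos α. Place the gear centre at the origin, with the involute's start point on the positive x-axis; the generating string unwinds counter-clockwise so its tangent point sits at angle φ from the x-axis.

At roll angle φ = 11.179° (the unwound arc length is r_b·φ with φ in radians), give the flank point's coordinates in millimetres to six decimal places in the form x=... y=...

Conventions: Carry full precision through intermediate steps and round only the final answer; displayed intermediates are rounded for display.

x=38.830309 y=0.093999

recognized (one wheel, involute flank): single-mesh tooth geometry, m = 2.867, N = 28
pitch radius r_p = m·N/2 = 2.867·28/2 = 40.138000
base radius r_b = r_p·cos α = 40.138000·cos 18.283° = 38.111778
roll angle φ = 11.179° = 0.19511036 rad
x = r_b·(cos φ + φ·sin φ) = 38.830309
y = r_b·(sin φ − φ·cos φ) = 0.093999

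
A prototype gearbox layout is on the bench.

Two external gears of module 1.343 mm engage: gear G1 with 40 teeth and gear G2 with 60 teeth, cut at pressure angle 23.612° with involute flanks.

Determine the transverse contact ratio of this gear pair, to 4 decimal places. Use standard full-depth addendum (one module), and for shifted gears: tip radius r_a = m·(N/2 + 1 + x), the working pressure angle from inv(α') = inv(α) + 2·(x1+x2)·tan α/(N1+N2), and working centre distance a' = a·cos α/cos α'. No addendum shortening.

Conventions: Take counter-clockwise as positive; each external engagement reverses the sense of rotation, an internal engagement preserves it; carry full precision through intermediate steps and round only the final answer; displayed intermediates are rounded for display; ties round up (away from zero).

class = single-mesh tooth geometry [involute pair 40T × 60T, m = 1.343]
base radii: r_b1 = 24.611250, r_b2 = 36.916875
tip radii: r_a1 = 28.203000, r_a2 = 41.633000
no profile shift: α' = α, a' = a
action lengths: √(r_a1²−r_b1²) = 13.773002, √(r_a2²−r_b2²) = 19.247104
base pitch p_b = π·m·cos α = 3.865926
CR = (13.773002 + 19.247104 − 67.150000·sin 23.61200°)/3.865926 = 1.584040
contact ratio ≈ 1.5840

1.5840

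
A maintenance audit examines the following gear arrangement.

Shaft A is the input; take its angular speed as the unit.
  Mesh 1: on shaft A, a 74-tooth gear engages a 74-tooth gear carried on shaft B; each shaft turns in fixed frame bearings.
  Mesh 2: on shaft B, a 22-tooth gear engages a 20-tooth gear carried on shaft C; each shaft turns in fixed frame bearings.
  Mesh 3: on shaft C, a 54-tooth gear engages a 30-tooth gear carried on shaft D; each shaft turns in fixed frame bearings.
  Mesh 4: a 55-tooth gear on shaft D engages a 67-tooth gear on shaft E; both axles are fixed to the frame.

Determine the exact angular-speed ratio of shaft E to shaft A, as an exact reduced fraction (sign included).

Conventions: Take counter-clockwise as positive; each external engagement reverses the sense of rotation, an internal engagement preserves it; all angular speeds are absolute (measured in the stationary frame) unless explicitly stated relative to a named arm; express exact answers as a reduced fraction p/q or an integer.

1089/670

class = fixed-axis compound train [4 meshes; 4 ratios multiply, 4 sense flips]
mesh 1 [74T→74T]: running ratio 1, sense −
mesh 2 [22T→20T]: running ratio 11/10, sense +
mesh 3 [54T→30T]: running ratio 99/50, sense −
mesh 4 [55T→67T]: running ratio 1089/670, sense +
ω_out/ω_in = 1089/670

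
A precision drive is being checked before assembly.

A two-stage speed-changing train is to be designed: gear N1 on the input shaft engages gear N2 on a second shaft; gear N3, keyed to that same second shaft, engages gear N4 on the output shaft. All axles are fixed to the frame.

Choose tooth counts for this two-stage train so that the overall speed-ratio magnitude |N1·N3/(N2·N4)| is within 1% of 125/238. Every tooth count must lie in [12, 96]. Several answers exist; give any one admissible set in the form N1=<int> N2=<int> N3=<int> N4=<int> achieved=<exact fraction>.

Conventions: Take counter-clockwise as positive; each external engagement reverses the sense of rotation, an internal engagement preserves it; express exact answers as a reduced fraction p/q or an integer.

class = fixed-axis compound train [2-stage, 125/238 wanted]
target = 125/238 in lowest terms: an exact hit needs N1·N3 = k·125 and N2·N4 = k·238 for one integer k, every count in [12, 96]; additionally prefer no 1:1 stage (N1 ≠ N2, N3 ≠ N4)
k = 1…2: no 1:1-free in-range split of k·125 and k·238 into factor pairs; take k = 3
k = 3: N1·N3 = 375 = 15·25, N2·N4 = 714 = 14·51
achieved = 15·25/(14·51) = 125/238; |achieved − target| = 0 ≤ 5/952 ✓

N1=15 N2=14 N3=25 N4=51 achieved=125/238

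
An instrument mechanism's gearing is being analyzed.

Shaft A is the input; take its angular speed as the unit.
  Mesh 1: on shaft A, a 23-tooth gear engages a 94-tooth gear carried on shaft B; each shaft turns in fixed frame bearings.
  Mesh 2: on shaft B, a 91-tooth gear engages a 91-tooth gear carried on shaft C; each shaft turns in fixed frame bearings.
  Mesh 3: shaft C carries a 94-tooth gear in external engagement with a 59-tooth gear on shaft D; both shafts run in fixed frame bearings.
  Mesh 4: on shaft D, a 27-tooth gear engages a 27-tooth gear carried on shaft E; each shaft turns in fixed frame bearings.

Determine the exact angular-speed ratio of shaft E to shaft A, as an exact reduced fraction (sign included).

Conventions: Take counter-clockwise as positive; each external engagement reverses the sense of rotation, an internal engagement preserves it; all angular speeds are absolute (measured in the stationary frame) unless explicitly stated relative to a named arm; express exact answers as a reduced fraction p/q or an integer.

23/59

class = fixed-axis compound train [4 meshes; 4 ratios multiply, 4 sense flips]
mesh 1 [23T→94T]: running ratio 23/94, sense −
mesh 2 [91T→91T]: running ratio 23/94, sense +
mesh 3 [94T→59T]: running ratio 23/59, sense −
mesh 4 [27T→27T]: running ratio 23/59, sense +
ω_out/ω_in = 23/59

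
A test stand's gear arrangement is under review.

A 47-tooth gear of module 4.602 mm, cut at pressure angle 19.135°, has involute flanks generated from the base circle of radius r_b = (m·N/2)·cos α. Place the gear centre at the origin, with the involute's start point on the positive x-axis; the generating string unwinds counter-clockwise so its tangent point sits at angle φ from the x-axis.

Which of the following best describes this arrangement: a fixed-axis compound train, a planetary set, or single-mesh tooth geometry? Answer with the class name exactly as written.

class = single-mesh tooth geometry [base-circle involute, m = 4.602, 47T]
classification: single-mesh tooth geometry

single-mesh tooth geometry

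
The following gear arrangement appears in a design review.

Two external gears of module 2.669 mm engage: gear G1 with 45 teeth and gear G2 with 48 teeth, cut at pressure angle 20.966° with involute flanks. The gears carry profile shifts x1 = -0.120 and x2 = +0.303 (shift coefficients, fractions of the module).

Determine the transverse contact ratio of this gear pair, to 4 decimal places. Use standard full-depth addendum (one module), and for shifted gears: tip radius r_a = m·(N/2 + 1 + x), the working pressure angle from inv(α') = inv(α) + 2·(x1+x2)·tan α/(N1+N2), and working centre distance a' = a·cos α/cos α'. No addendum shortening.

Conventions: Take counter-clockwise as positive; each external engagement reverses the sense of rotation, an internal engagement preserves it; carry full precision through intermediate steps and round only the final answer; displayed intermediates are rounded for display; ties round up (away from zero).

1.6588

recognized (one external pair, fixed centres): single-mesh tooth geometry, m = 2.669, N1 = 45, N2 = 48
base radii: r_b1 = 56.076599, r_b2 = 59.815039
tip radii: r_a1 = 62.401220, r_a2 = 67.533707
inv(α') = inv(20.966°) + 2·(-0.120+0.303)·tan α/(45+48) = 0.01876562  ⇒  α' = 21.53720°
a' = a·cos α / cos α' = 124.1085·cos 20.966°/cos 21.53720° = 124.590628
action lengths: √(r_a1²−r_b1²) = 27.373842, √(r_a2²−r_b2²) = 31.352235
base pitch p_b = π·m·cos α = 7.829770
CR = (27.373842 + 31.352235 − 124.590628·sin 21.53720°)/7.829770 = 1.658824
contact ratio ≈ 1.6588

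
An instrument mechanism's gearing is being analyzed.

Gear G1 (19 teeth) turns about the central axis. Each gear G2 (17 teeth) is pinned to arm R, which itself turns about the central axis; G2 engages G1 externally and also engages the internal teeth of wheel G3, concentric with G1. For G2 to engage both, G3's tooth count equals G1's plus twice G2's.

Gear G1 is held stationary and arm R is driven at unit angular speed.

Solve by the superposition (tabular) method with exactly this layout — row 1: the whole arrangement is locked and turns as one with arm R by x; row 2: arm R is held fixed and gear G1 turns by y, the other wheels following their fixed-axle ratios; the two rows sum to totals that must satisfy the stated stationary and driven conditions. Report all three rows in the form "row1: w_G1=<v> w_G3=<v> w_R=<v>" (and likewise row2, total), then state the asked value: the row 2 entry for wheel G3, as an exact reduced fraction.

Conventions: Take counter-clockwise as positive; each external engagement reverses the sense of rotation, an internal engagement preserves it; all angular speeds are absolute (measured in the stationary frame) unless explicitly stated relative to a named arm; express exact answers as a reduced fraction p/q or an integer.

row1: w_G1=1 w_G3=1 w_R=1
row2: w_G1=-1 w_G3=19/53 w_R=0
total: w_G1=0 w_G3=72/53 w_R=1
asked value: 19/53

recognized (axles ride arm R): planetary set, 19/17/53 teeth
superposition row 1 [locked train]: every member turns x
superposition row 2 [arm held]: sun y, ring −(19/53)·y, arm 0
boundary: total ω_sun = x + y = 0 and total ω_arm = x = 1  ⇒  y = -1, x = 1
row 2 ring = −(19/53)·(-1) = 19/53
totals (row 1 + row 2): sun 1 + (-1) = 0, ring 1 + 19/53 = 72/53, arm 1 + 0 = 1
asked cell (row2, ring) = 19/53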